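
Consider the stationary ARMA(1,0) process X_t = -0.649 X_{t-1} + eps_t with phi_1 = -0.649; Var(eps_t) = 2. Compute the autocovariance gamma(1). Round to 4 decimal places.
\gamma(1) = -2.2426

Multiply the model equation by X_{t-k} and take expectations. With theta_0 = psi_0 = 1 and psi_j the MA(infinity) weights, this gives
  gamma(k) - sum_i phi_i gamma(k-i) = c_k,
  c_k = sigma^2 * sum_{j=k..q} theta_j psi_{j-k}   (c_k = 0 for k > q),
using gamma(-m) = gamma(m).
Pure AR (q = 0): c_0 = sigma^2 = 2, c_k = 0 for k >= 1.
Equations for k = 0 and k = 1 (AR order 1):
  gamma(0) = phi_1 gamma(1) + c_0
  gamma(1) = phi_1 gamma(0) + c_1
Substituting the second into the first: gamma(0) (1 - phi_1^2) = c_0 + phi_1 c_1, so
  gamma(0) = c_0 / (1 - phi_1^2) = 2 / (1 - (-0.649)^2) = 2 / 0.578799 = 3.455431.
  gamma(1) = phi_1 gamma(0) = (-0.649)(3.455431) = -2.242575.
Therefore gamma(1) = -2.2426 (to 4 decimal places).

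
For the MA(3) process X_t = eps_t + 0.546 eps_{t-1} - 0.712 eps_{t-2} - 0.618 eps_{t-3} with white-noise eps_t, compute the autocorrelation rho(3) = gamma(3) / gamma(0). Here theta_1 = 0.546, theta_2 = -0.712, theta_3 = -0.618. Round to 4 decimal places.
\rho(3) = -0.2826

For an MA(q) process with theta_0 = 1, the autocovariance is
  gamma(k) = sigma^2 * sum_{i=0..q-k} theta_i * theta_{i+k},
and rho(k) = gamma(k) / gamma(0). Sigma^2 cancels.
  numerator   = (1)*(-0.618) = -0.618.
  denominator = (1)^2 + (0.546)^2 + (-0.712)^2 + (-0.618)^2 = 2.186984.
  rho(3) = -0.618 / 2.186984 = -0.2826.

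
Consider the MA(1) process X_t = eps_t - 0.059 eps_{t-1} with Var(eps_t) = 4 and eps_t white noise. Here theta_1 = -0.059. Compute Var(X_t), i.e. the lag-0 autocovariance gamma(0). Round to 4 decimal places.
\gamma(0) = 4.0139

For an MA(q) process X_t = eps_t + sum_i theta_i eps_{t-i} with
Var(eps_t) = sigma^2, the variance is
  gamma(0) = sigma^2 * (1 + sum_i theta_i^2).
  sum_i theta_i^2 = (-0.059)^2 = 0.003481.
  gamma(0) = 4 * (1 + 0.003481) = 4 * 1.003481 = 4.013924, which rounds to 4.0139.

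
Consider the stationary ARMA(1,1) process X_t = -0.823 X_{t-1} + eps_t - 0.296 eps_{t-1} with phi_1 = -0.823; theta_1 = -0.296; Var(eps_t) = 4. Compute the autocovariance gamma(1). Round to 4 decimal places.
\gamma(1) = -17.2510

Multiply the model equation by X_{t-k} and take expectations. With theta_0 = psi_0 = 1 and psi_j the MA(infinity) weights, this gives
  gamma(k) - sum_i phi_i gamma(k-i) = c_k,
  c_k = sigma^2 * sum_{j=k..q} theta_j psi_{j-k}   (c_k = 0 for k > q),
using gamma(-m) = gamma(m).
psi-weights needed (psi_j = theta_j + sum_i phi_i psi_{j-i}):
  psi_1 = theta_1 + phi_1 = -0.296 + (-0.823) = -1.119
Right-hand sides:
  c_0 = sigma^2 (1 + theta_1 psi_1) = 4 * (1 + (-0.296)(-1.119)) = 4 * 1.331224 = 5.324896
  c_1 = sigma^2 theta_1 = 4 * (-0.296) = -1.184
  c_2 = 0
Equations for k = 0 and k = 1 (AR order 1):
  gamma(0) = phi_1 gamma(1) + c_0
  gamma(1) = phi_1 gamma(0) + c_1
Substituting the second into the first: gamma(0) (1 - phi_1^2) = c_0 + phi_1 c_1, so
  gamma(0) = (c_0 + phi_1 c_1) / (1 - phi_1^2) = (5.324896 + (-0.823)(-1.184)) / (1 - (-0.823)^2) = 6.299328 / 0.322671 = 19.522449.
  gamma(1) = phi_1 gamma(0) + c_1 = (-0.823)(19.522449) + (-1.184) = -17.250975.
Therefore gamma(1) = -17.2510 (to 4 decimal places).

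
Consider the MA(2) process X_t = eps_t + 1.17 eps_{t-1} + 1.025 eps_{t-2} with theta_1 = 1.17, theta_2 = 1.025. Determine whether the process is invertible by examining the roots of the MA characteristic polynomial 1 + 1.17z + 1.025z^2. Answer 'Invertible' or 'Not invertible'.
\text{Not invertible}

The MA(q) characteristic polynomial is P(z) = 1 + 1.17z + 1.025z^2.
Invertibility requires all roots to lie outside the unit circle, i.e. |z| > 1 for every root.
Set 1 + (1.17) z + (1.025) z^2 = 0, i.e. a z^2 + b z + c = 0 with a = 1.025, b = 1.17, c = 1.
Discriminant D = b^2 - 4ac = (1.17)^2 - 4*(1.025)*1 = 1.3689 - (4.1) = -2.7311.
D < 0, so the roots are the complex-conjugate pair z = (-b +/- i sqrt(-D)) / (2a) = -0.5707 +/- 0.8061i.
For a conjugate pair |z|^2 = z * conj(z) = (product of roots) = c/a = 1/(1.025) = 0.97561, so |z| = sqrt(0.97561) = 0.9877 for both roots.
Moduli of all roots: 0.9877, 0.9877.
All moduli strictly greater than 1? No.
Verdict: Not invertible.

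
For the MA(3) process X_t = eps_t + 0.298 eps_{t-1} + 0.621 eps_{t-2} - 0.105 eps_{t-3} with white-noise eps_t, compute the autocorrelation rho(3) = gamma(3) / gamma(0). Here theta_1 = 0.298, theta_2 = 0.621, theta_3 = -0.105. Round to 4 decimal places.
\rho(3) = -0.0707

For an MA(q) process with theta_0 = 1, the autocovariance is
  gamma(k) = sigma^2 * sum_{i=0..q-k} theta_i * theta_{i+k},
and rho(k) = gamma(k) / gamma(0). Sigma^2 cancels.
  numerator   = (1)*(-0.105) = -0.105.
  denominator = (1)^2 + (0.298)^2 + (0.621)^2 + (-0.105)^2 = 1.48547.
  rho(3) = -0.105 / 1.48547 = -0.0707.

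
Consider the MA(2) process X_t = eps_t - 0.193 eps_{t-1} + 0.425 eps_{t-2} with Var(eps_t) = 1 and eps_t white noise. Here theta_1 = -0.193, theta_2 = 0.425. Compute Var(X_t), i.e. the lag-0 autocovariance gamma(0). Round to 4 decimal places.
\gamma(0) = 1.2179

For an MA(q) process X_t = eps_t + sum_i theta_i eps_{t-i} with
Var(eps_t) = sigma^2, the variance is
  gamma(0) = sigma^2 * (1 + sum_i theta_i^2).
  sum_i theta_i^2 = (-0.193)^2 + (0.425)^2 = 0.037249 + 0.180625 = 0.217874.
  gamma(0) = 1 * (1 + 0.217874) = 1 * 1.217874 = 1.217874, which rounds to 1.2179.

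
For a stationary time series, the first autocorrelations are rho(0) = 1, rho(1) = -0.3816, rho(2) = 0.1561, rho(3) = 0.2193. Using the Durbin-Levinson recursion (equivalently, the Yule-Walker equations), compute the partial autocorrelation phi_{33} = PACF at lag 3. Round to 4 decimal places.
\phi_{33} = 0.3311

The PACF at lag k is phi_{kk}, the last component of the solution
to the Yule-Walker system G_k phi = r_k where
  (G_k)_{ij} = rho(|i - j|), (r_k)_i = rho(i), i,j = 1..k.
Equivalently, Durbin-Levinson gives phi_{kk} iteratively:
  phi_{11} = rho(1)
  phi_{kk} = [rho(k) - sum_{j=1..k-1} phi_{k-1,j} rho(k-j)]
            / [1 - sum_{j=1..k-1} phi_{k-1,j} rho(j)],
  phi_{k,j} = phi_{k-1,j} - phi_{kk} phi_{k-1,k-j},  j = 1..k-1.
Step k = 1:
  phi_11 = rho(1) = -0.3816.
Step k = 2:
  phi_22 = [rho(2) - phi_11 rho(1)] / [1 - phi_11 rho(1)] = [0.1561 - (-0.3816)(-0.3816)] / [1 - (-0.3816)(-0.3816)]
         = 0.01048144 / 0.85438144 = 0.012268.
  Update: phi_21 = phi_11 - phi_22 phi_11 = -0.3816 - (0.012268)(-0.3816) = -0.376919.
Step k = 3:
  phi_33 = [rho(3) - phi_21 rho(2) - phi_22 rho(1)] / [1 - phi_21 rho(1) - phi_22 rho(2)]
    numerator   = 0.2193 - (-0.376919)(0.1561) - (0.012268)(-0.3816) = 0.28281841
    denominator = 1 - (-0.376919)(-0.3816) - (0.012268)(0.1561) = 0.85425286
  phi_33 = 0.28281841 / 0.85425286 = 0.3311.
Therefore phi_{33} = 0.3311.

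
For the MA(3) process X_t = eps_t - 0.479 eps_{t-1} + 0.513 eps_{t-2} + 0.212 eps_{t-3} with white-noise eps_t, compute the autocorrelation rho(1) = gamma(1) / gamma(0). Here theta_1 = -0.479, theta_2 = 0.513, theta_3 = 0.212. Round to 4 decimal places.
\rho(1) = -0.4006

For an MA(q) process with theta_0 = 1, the autocovariance is
  gamma(k) = sigma^2 * sum_{i=0..q-k} theta_i * theta_{i+k},
and rho(k) = gamma(k) / gamma(0). Sigma^2 cancels.
  numerator   = (1)*(-0.479) + (-0.479)*(0.513) + (0.513)*(0.212) = -0.615971.
  denominator = (1)^2 + (-0.479)^2 + (0.513)^2 + (0.212)^2 = 1.537554.
  rho(1) = -0.615971 / 1.537554 = -0.4006.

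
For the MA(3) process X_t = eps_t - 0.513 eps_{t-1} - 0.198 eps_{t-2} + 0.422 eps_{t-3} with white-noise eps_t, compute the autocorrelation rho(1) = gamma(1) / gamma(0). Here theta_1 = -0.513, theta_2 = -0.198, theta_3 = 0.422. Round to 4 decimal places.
\rho(1) = -0.3343

For an MA(q) process with theta_0 = 1, the autocovariance is
  gamma(k) = sigma^2 * sum_{i=0..q-k} theta_i * theta_{i+k},
and rho(k) = gamma(k) / gamma(0). Sigma^2 cancels.
  numerator   = (1)*(-0.513) + (-0.513)*(-0.198) + (-0.198)*(0.422) = -0.494982.
  denominator = (1)^2 + (-0.513)^2 + (-0.198)^2 + (0.422)^2 = 1.480457.
  rho(1) = -0.494982 / 1.480457 = -0.3343.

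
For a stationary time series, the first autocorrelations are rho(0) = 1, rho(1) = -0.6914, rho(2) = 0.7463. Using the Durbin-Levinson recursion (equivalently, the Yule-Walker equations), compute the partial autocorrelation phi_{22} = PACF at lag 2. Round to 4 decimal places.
\phi_{22} = 0.5140

The PACF at lag k is phi_{kk}, the last component of the solution
to the Yule-Walker system G_k phi = r_k where
  (G_k)_{ij} = rho(|i - j|), (r_k)_i = rho(i), i,j = 1..k.
Equivalently, Durbin-Levinson gives phi_{kk} iteratively:
  phi_{11} = rho(1)
  phi_{kk} = [rho(k) - sum_{j=1..k-1} phi_{k-1,j} rho(k-j)]
            / [1 - sum_{j=1..k-1} phi_{k-1,j} rho(j)],
  phi_{k,j} = phi_{k-1,j} - phi_{kk} phi_{k-1,k-j},  j = 1..k-1.
Step k = 1:
  phi_11 = rho(1) = -0.6914.
Step k = 2:
  phi_22 = [rho(2) - phi_11 rho(1)] / [1 - phi_11 rho(1)] = [0.7463 - (-0.6914)(-0.6914)] / [1 - (-0.6914)(-0.6914)]
         = 0.26826604 / 0.52196604 = 0.514.
Therefore phi_{22} = 0.5140.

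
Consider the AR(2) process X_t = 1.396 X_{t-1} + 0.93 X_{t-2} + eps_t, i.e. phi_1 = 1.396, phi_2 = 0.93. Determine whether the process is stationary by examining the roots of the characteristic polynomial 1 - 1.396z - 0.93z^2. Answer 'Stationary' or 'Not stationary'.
\text{Not stationary}

The AR(p) characteristic polynomial is P(z) = 1 - 1.396z - 0.93z^2.
Stationarity requires all roots to lie outside the unit circle, i.e. |z| > 1 for every root.
Set 1 + (-1.396) z + (-0.93) z^2 = 0, i.e. a z^2 + b z + c = 0 with a = -0.93, b = -1.396, c = 1.
Discriminant D = b^2 - 4ac = (-1.396)^2 - 4*(-0.93)*1 = 1.948816 - (-3.72) = 5.668816.
D >= 0, so the roots are real: z = (-b +/- sqrt(D)) / (2a) = (1.396 +/- 2.380928) / (-1.86).
  z_1 = (1.396 + 2.380928) / (-1.86) = -2.0306,   |z_1| = 2.0306.
  z_2 = (1.396 - 2.380928) / (-1.86) = 0.5295,   |z_2| = 0.5295.
Moduli of all roots: 2.0306, 0.5295.
All moduli strictly greater than 1? No.
Verdict: Not stationary.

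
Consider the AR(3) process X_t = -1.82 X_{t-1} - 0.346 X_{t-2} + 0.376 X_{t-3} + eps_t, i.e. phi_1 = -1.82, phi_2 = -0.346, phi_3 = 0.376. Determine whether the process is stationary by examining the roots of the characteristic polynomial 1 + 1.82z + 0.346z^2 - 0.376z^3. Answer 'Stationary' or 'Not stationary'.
\text{Not stationary}

The AR(p) characteristic polynomial is P(z) = 1 + 1.82z + 0.346z^2 - 0.376z^3.
Stationarity requires all roots to lie outside the unit circle, i.e. |z| > 1 for every root.
Degree 3: look for a simple real root z0 first, then factor out (1 - z/z0) and solve the remaining quadratic.
Testing z0 = -1.25: P(-1.25) = 1 + (1.82)(-1.25) + (0.346)(-1.25)^2 + (-0.376)(-1.25)^3
  = 1 + (-2.275) + (0.540625) + (0.734375) = 0.  So z_0 = -1.25 is a root, |z_0| = 1.25.
Divide out the factor (1 + 0.8 z) = (1 - z/z0) (since 1/z0 = -0.8):
  P(z) = (1 + 0.8 z)(1 + (1.02) z + (-0.47) z^2)
  [check: z-coef 1.02 - (-0.8) = 1.82; z^2-coef -0.47 - (-0.8)(1.02) = 0.346; z^3-coef -(-0.8)(-0.47) = -0.376.]
Remaining roots from the quadratic factor 1 + (1.02) z + (-0.47) z^2:
  Set 1 + (1.02) z + (-0.47) z^2 = 0, i.e. a z^2 + b z + c = 0 with a = -0.47, b = 1.02, c = 1.
  Discriminant D = b^2 - 4ac = (1.02)^2 - 4*(-0.47)*1 = 1.0404 - (-1.88) = 2.9204.
  D >= 0, so the roots are real: z = (-b +/- sqrt(D)) / (2a) = (-1.02 +/- 1.708918) / (-0.94).
    z_1 = (-1.02 + 1.708918) / (-0.94) = -0.7329,   |z_1| = 0.7329.
    z_2 = (-1.02 - 1.708918) / (-0.94) = 2.9031,   |z_2| = 2.9031.
Moduli of all roots: 1.2500, 0.7329, 2.9031.
All moduli strictly greater than 1? No.
Verdict: Not stationary.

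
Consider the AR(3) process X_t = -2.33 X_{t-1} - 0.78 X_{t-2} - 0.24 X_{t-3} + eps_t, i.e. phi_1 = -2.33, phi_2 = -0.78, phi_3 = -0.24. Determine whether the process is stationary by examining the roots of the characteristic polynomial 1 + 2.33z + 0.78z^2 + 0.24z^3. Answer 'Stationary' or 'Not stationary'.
\text{Not stationary}

The AR(p) characteristic polynomial is P(z) = 1 + 2.33z + 0.78z^2 + 0.24z^3.
Stationarity requires all roots to lie outside the unit circle, i.e. |z| > 1 for every root.
Degree 3: look for a simple real root z0 first, then factor out (1 - z/z0) and solve the remaining quadratic.
Testing z0 = -0.5: P(-0.5) = 1 + (2.33)(-0.5) + (0.78)(-0.5)^2 + (0.24)(-0.5)^3
  = 1 + (-1.165) + (0.195) + (-0.03) = 0.  So z_0 = -0.5 is a root, |z_0| = 0.5.
Divide out the factor (1 + 2 z) = (1 - z/z0) (since 1/z0 = -2):
  P(z) = (1 + 2 z)(1 + (0.33) z + (0.12) z^2)
  [check: z-coef 0.33 - (-2) = 2.33; z^2-coef 0.12 - (-2)(0.33) = 0.78; z^3-coef -(-2)(0.12) = 0.24.]
Remaining roots from the quadratic factor 1 + (0.33) z + (0.12) z^2:
  Set 1 + (0.33) z + (0.12) z^2 = 0, i.e. a z^2 + b z + c = 0 with a = 0.12, b = 0.33, c = 1.
  Discriminant D = b^2 - 4ac = (0.33)^2 - 4*(0.12)*1 = 0.1089 - (0.48) = -0.3711.
  D < 0, so the roots are the complex-conjugate pair z = (-b +/- i sqrt(-D)) / (2a) = -1.375 +/- 2.5382i.
  For a conjugate pair |z|^2 = z * conj(z) = (product of roots) = c/a = 1/(0.12) = 8.333333, so |z| = sqrt(8.333333) = 2.8868 for both roots.
Moduli of all roots: 0.5000, 2.8868, 2.8868.
All moduli strictly greater than 1? No.
Verdict: Not stationary.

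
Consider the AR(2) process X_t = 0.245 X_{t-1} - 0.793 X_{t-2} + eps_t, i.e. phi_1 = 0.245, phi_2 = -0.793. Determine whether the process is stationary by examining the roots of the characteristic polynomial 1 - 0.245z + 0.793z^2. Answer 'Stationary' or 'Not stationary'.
\text{Stationary}

The AR(p) characteristic polynomial is P(z) = 1 - 0.245z + 0.793z^2.
Stationarity requires all roots to lie outside the unit circle, i.e. |z| > 1 for every root.
Set 1 + (-0.245) z + (0.793) z^2 = 0, i.e. a z^2 + b z + c = 0 with a = 0.793, b = -0.245, c = 1.
Discriminant D = b^2 - 4ac = (-0.245)^2 - 4*(0.793)*1 = 0.060025 - (3.172) = -3.111975.
D < 0, so the roots are the complex-conjugate pair z = (-b +/- i sqrt(-D)) / (2a) = 0.1545 +/- 1.1123i.
For a conjugate pair |z|^2 = z * conj(z) = (product of roots) = c/a = 1/(0.793) = 1.261034, so |z| = sqrt(1.261034) = 1.123 for both roots.
Moduli of all roots: 1.1230, 1.1230.
All moduli strictly greater than 1? Yes.
Verdict: Stationary.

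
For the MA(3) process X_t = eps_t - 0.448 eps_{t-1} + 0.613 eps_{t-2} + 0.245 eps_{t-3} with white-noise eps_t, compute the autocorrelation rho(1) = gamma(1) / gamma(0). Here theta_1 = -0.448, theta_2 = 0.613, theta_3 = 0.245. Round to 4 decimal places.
\rho(1) = -0.3498

For an MA(q) process with theta_0 = 1, the autocovariance is
  gamma(k) = sigma^2 * sum_{i=0..q-k} theta_i * theta_{i+k},
and rho(k) = gamma(k) / gamma(0). Sigma^2 cancels.
  numerator   = (1)*(-0.448) + (-0.448)*(0.613) + (0.613)*(0.245) = -0.572439.
  denominator = (1)^2 + (-0.448)^2 + (0.613)^2 + (0.245)^2 = 1.636498.
  rho(1) = -0.572439 / 1.636498 = -0.3498.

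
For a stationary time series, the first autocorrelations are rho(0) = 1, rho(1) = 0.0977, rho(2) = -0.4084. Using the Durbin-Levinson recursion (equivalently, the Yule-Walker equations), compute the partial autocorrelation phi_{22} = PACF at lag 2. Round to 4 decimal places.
\phi_{22} = -0.4220

The PACF at lag k is phi_{kk}, the last component of the solution
to the Yule-Walker system G_k phi = r_k where
  (G_k)_{ij} = rho(|i - j|), (r_k)_i = rho(i), i,j = 1..k.
Equivalently, Durbin-Levinson gives phi_{kk} iteratively:
  phi_{11} = rho(1)
  phi_{kk} = [rho(k) - sum_{j=1..k-1} phi_{k-1,j} rho(k-j)]
            / [1 - sum_{j=1..k-1} phi_{k-1,j} rho(j)],
  phi_{k,j} = phi_{k-1,j} - phi_{kk} phi_{k-1,k-j},  j = 1..k-1.
Step k = 1:
  phi_11 = rho(1) = 0.0977.
Step k = 2:
  phi_22 = [rho(2) - phi_11 rho(1)] / [1 - phi_11 rho(1)] = [-0.4084 - (0.0977)(0.0977)] / [1 - (0.0977)(0.0977)]
         = -0.41794529 / 0.99045471 = -0.422.
Therefore phi_{22} = -0.4220.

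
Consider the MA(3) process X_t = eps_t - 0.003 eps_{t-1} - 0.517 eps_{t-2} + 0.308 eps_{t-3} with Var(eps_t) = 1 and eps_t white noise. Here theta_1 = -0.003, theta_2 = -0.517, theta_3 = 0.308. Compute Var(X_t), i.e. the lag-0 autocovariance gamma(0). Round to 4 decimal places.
\gamma(0) = 1.3622

For an MA(q) process X_t = eps_t + sum_i theta_i eps_{t-i} with
Var(eps_t) = sigma^2, the variance is
  gamma(0) = sigma^2 * (1 + sum_i theta_i^2).
  sum_i theta_i^2 = (-0.003)^2 + (-0.517)^2 + (0.308)^2 = 0.000009 + 0.267289 + 0.094864 = 0.362162.
  gamma(0) = 1 * (1 + 0.362162) = 1 * 1.362162 = 1.362162, which rounds to 1.3622.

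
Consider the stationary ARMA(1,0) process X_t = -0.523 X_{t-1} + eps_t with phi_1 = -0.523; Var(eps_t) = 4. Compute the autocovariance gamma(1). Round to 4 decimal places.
\gamma(1) = -2.8797

Multiply the model equation by X_{t-k} and take expectations. With theta_0 = psi_0 = 1 and psi_j the MA(infinity) weights, this gives
  gamma(k) - sum_i phi_i gamma(k-i) = c_k,
  c_k = sigma^2 * sum_{j=k..q} theta_j psi_{j-k}   (c_k = 0 for k > q),
using gamma(-m) = gamma(m).
Pure AR (q = 0): c_0 = sigma^2 = 4, c_k = 0 for k >= 1.
Equations for k = 0 and k = 1 (AR order 1):
  gamma(0) = phi_1 gamma(1) + c_0
  gamma(1) = phi_1 gamma(0) + c_1
Substituting the second into the first: gamma(0) (1 - phi_1^2) = c_0 + phi_1 c_1, so
  gamma(0) = c_0 / (1 - phi_1^2) = 4 / (1 - (-0.523)^2) = 4 / 0.726471 = 5.50607.
  gamma(1) = phi_1 gamma(0) = (-0.523)(5.50607) = -2.879674.
Therefore gamma(1) = -2.8797 (to 4 decimal places).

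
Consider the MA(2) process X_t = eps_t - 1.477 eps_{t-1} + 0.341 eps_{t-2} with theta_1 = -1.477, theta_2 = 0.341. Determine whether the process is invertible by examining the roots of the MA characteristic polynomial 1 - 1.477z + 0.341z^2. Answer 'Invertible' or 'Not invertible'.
\text{Not invertible}

The MA(q) characteristic polynomial is P(z) = 1 - 1.477z + 0.341z^2.
Invertibility requires all roots to lie outside the unit circle, i.e. |z| > 1 for every root.
Set 1 + (-1.477) z + (0.341) z^2 = 0, i.e. a z^2 + b z + c = 0 with a = 0.341, b = -1.477, c = 1.
Discriminant D = b^2 - 4ac = (-1.477)^2 - 4*(0.341)*1 = 2.181529 - (1.364) = 0.817529.
D >= 0, so the roots are real: z = (-b +/- sqrt(D)) / (2a) = (1.477 +/- 0.904173) / (0.682).
  z_1 = (1.477 + 0.904173) / (0.682) = 3.4915,   |z_1| = 3.4915.
  z_2 = (1.477 - 0.904173) / (0.682) = 0.8399,   |z_2| = 0.8399.
Moduli of all roots: 3.4915, 0.8399.
All moduli strictly greater than 1? No.
Verdict: Not invertible.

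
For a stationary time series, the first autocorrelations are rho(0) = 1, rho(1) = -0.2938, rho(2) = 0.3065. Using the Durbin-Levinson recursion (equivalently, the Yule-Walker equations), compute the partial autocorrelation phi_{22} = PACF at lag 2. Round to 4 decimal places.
\phi_{22} = 0.2410

The PACF at lag k is phi_{kk}, the last component of the solution
to the Yule-Walker system G_k phi = r_k where
  (G_k)_{ij} = rho(|i - j|), (r_k)_i = rho(i), i,j = 1..k.
Equivalently, Durbin-Levinson gives phi_{kk} iteratively:
  phi_{11} = rho(1)
  phi_{kk} = [rho(k) - sum_{j=1..k-1} phi_{k-1,j} rho(k-j)]
            / [1 - sum_{j=1..k-1} phi_{k-1,j} rho(j)],
  phi_{k,j} = phi_{k-1,j} - phi_{kk} phi_{k-1,k-j},  j = 1..k-1.
Step k = 1:
  phi_11 = rho(1) = -0.2938.
Step k = 2:
  phi_22 = [rho(2) - phi_11 rho(1)] / [1 - phi_11 rho(1)] = [0.3065 - (-0.2938)(-0.2938)] / [1 - (-0.2938)(-0.2938)]
         = 0.22018156 / 0.91368156 = 0.241.
Therefore phi_{22} = 0.2410.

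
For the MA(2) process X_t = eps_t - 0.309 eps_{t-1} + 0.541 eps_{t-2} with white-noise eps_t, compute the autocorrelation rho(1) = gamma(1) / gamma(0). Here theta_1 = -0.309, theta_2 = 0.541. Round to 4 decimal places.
\rho(1) = -0.3430

For an MA(q) process with theta_0 = 1, the autocovariance is
  gamma(k) = sigma^2 * sum_{i=0..q-k} theta_i * theta_{i+k},
and rho(k) = gamma(k) / gamma(0). Sigma^2 cancels.
  numerator   = (1)*(-0.309) + (-0.309)*(0.541) = -0.476169.
  denominator = (1)^2 + (-0.309)^2 + (0.541)^2 = 1.388162.
  rho(1) = -0.476169 / 1.388162 = -0.3430.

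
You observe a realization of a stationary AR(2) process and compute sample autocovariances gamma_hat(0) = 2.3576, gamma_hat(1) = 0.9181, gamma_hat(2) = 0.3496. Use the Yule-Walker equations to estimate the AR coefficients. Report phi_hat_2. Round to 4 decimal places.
\hat\phi_{2} = -0.0040

The Yule-Walker equations for an AR(p) process read, in matrix form,
  Gamma_p phi = r_p,   with   (Gamma_p)_{ij} = gamma(|i - j|),
                       (r_p)_i = gamma(i),   i,j = 1..p.
Substitute the sample gammas (Toeplitz matrix and right-hand side of size 2):
  Gamma_p = [[2.3576, 0.9181], [0.9181, 2.3576]]
  r_p     = [0.9181, 0.3496]
Written out:
  2.3576 phi_1 + 0.9181 phi_2 = 0.9181
  0.9181 phi_1 + 2.3576 phi_2 = 0.3496
Solve by Cramer's rule:
  det = gamma(0)^2 - gamma(1)^2 = (2.3576)^2 - (0.9181)^2 = 5.55827776 - 0.84290761 = 4.71537015
  phi_hat_1 = [gamma(1) gamma(0) - gamma(1) gamma(2)] / det = [(0.9181)(2.3576) - (0.9181)(0.3496)] / 4.71537015 = 1.8435448 / 4.71537015 = 0.391
  phi_hat_2 = [gamma(0) gamma(2) - gamma(1)^2] / det = [(2.3576)(0.3496) - (0.9181)^2] / 4.71537015 = -0.01869065 / 4.71537015 = -0.004
So phi_hat = [0.3910, -0.0040].
Therefore phi_hat_2 = -0.0040.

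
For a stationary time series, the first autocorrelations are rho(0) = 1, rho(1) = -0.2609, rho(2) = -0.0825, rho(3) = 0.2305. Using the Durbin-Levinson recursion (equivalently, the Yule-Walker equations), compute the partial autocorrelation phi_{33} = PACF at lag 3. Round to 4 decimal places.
\phi_{33} = 0.1800

The PACF at lag k is phi_{kk}, the last component of the solution
to the Yule-Walker system G_k phi = r_k where
  (G_k)_{ij} = rho(|i - j|), (r_k)_i = rho(i), i,j = 1..k.
Equivalently, Durbin-Levinson gives phi_{kk} iteratively:
  phi_{11} = rho(1)
  phi_{kk} = [rho(k) - sum_{j=1..k-1} phi_{k-1,j} rho(k-j)]
            / [1 - sum_{j=1..k-1} phi_{k-1,j} rho(j)],
  phi_{k,j} = phi_{k-1,j} - phi_{kk} phi_{k-1,k-j},  j = 1..k-1.
Step k = 1:
  phi_11 = rho(1) = -0.2609.
Step k = 2:
  phi_22 = [rho(2) - phi_11 rho(1)] / [1 - phi_11 rho(1)] = [-0.0825 - (-0.2609)(-0.2609)] / [1 - (-0.2609)(-0.2609)]
         = -0.15056881 / 0.93193119 = -0.161566.
  Update: phi_21 = phi_11 - phi_22 phi_11 = -0.2609 - (-0.161566)(-0.2609) = -0.303053.
Step k = 3:
  phi_33 = [rho(3) - phi_21 rho(2) - phi_22 rho(1)] / [1 - phi_21 rho(1) - phi_22 rho(2)]
    numerator   = 0.2305 - (-0.303053)(-0.0825) - (-0.161566)(-0.2609) = 0.16334547
    denominator = 1 - (-0.303053)(-0.2609) - (-0.161566)(-0.0825) = 0.90760432
  phi_33 = 0.16334547 / 0.90760432 = 0.18.
Therefore phi_{33} = 0.1800.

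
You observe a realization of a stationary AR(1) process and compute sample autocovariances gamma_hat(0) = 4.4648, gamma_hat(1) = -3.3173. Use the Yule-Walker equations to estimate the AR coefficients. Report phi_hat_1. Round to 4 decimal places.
\hat\phi_{1} = -0.7430

The Yule-Walker equations for an AR(p) process read, in matrix form,
  Gamma_p phi = r_p,   with   (Gamma_p)_{ij} = gamma(|i - j|),
                       (r_p)_i = gamma(i),   i,j = 1..p.
Substitute the sample gammas (Toeplitz matrix and right-hand side of size 1):
  Gamma_p = [[4.4648]]
  r_p     = [-3.3173]
With p = 1 this is the single equation gamma(0) phi_1 = gamma(1):
  phi_hat_1 = gamma(1) / gamma(0) = -3.3173 / 4.4648 = -0.7430.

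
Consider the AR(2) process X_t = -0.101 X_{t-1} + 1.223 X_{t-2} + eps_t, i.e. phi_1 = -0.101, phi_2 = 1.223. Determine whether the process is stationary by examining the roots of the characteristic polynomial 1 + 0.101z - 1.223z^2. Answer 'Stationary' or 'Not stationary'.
\text{Not stationary}

The AR(p) characteristic polynomial is P(z) = 1 + 0.101z - 1.223z^2.
Stationarity requires all roots to lie outside the unit circle, i.e. |z| > 1 for every root.
Set 1 + (0.101) z + (-1.223) z^2 = 0, i.e. a z^2 + b z + c = 0 with a = -1.223, b = 0.101, c = 1.
Discriminant D = b^2 - 4ac = (0.101)^2 - 4*(-1.223)*1 = 0.010201 - (-4.892) = 4.902201.
D >= 0, so the roots are real: z = (-b +/- sqrt(D)) / (2a) = (-0.101 +/- 2.214091) / (-2.446).
  z_1 = (-0.101 + 2.214091) / (-2.446) = -0.8639,   |z_1| = 0.8639.
  z_2 = (-0.101 - 2.214091) / (-2.446) = 0.9465,   |z_2| = 0.9465.
Moduli of all roots: 0.8639, 0.9465.
All moduli strictly greater than 1? No.
Verdict: Not stationary.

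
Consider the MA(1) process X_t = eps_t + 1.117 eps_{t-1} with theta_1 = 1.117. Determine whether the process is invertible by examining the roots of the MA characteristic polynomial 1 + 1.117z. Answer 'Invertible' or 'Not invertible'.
\text{Not invertible}

The MA(q) characteristic polynomial is P(z) = 1 + 1.117z.
Invertibility requires all roots to lie outside the unit circle, i.e. |z| > 1 for every root.
This is linear in z: 1 + (1.117) z = 0  =>  z = -1/(1.117) = -0.895255,  |z| = 0.895255.
Moduli of all roots: 0.8953.
All moduli strictly greater than 1? No.
Verdict: Not invertible.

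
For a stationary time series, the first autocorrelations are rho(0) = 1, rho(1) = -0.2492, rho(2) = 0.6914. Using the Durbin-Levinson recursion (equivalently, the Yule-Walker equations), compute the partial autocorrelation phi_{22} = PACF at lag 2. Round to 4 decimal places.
\phi_{22} = 0.6710

The PACF at lag k is phi_{kk}, the last component of the solution
to the Yule-Walker system G_k phi = r_k where
  (G_k)_{ij} = rho(|i - j|), (r_k)_i = rho(i), i,j = 1..k.
Equivalently, Durbin-Levinson gives phi_{kk} iteratively:
  phi_{11} = rho(1)
  phi_{kk} = [rho(k) - sum_{j=1..k-1} phi_{k-1,j} rho(k-j)]
            / [1 - sum_{j=1..k-1} phi_{k-1,j} rho(j)],
  phi_{k,j} = phi_{k-1,j} - phi_{kk} phi_{k-1,k-j},  j = 1..k-1.
Step k = 1:
  phi_11 = rho(1) = -0.2492.
Step k = 2:
  phi_22 = [rho(2) - phi_11 rho(1)] / [1 - phi_11 rho(1)] = [0.6914 - (-0.2492)(-0.2492)] / [1 - (-0.2492)(-0.2492)]
         = 0.62929936 / 0.93789936 = 0.671.
Therefore phi_{22} = 0.6710.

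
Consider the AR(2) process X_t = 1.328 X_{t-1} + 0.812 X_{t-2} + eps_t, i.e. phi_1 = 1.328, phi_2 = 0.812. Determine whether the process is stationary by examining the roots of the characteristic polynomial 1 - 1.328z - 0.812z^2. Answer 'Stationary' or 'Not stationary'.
\text{Not stationary}

The AR(p) characteristic polynomial is P(z) = 1 - 1.328z - 0.812z^2.
Stationarity requires all roots to lie outside the unit circle, i.e. |z| > 1 for every root.
Set 1 + (-1.328) z + (-0.812) z^2 = 0, i.e. a z^2 + b z + c = 0 with a = -0.812, b = -1.328, c = 1.
Discriminant D = b^2 - 4ac = (-1.328)^2 - 4*(-0.812)*1 = 1.763584 - (-3.248) = 5.011584.
D >= 0, so the roots are real: z = (-b +/- sqrt(D)) / (2a) = (1.328 +/- 2.238657) / (-1.624).
  z_1 = (1.328 + 2.238657) / (-1.624) = -2.1962,   |z_1| = 2.1962.
  z_2 = (1.328 - 2.238657) / (-1.624) = 0.5607,   |z_2| = 0.5607.
Moduli of all roots: 2.1962, 0.5607.
All moduli strictly greater than 1? No.
Verdict: Not stationary.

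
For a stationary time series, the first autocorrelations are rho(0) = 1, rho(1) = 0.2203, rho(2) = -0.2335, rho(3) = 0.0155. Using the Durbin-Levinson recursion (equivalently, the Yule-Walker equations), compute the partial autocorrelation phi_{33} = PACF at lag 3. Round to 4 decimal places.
\phi_{33} = 0.1699

The PACF at lag k is phi_{kk}, the last component of the solution
to the Yule-Walker system G_k phi = r_k where
  (G_k)_{ij} = rho(|i - j|), (r_k)_i = rho(i), i,j = 1..k.
Equivalently, Durbin-Levinson gives phi_{kk} iteratively:
  phi_{11} = rho(1)
  phi_{kk} = [rho(k) - sum_{j=1..k-1} phi_{k-1,j} rho(k-j)]
            / [1 - sum_{j=1..k-1} phi_{k-1,j} rho(j)],
  phi_{k,j} = phi_{k-1,j} - phi_{kk} phi_{k-1,k-j},  j = 1..k-1.
Step k = 1:
  phi_11 = rho(1) = 0.2203.
Step k = 2:
  phi_22 = [rho(2) - phi_11 rho(1)] / [1 - phi_11 rho(1)] = [-0.2335 - (0.2203)(0.2203)] / [1 - (0.2203)(0.2203)]
         = -0.28203209 / 0.95146791 = -0.296418.
  Update: phi_21 = phi_11 - phi_22 phi_11 = 0.2203 - (-0.296418)(0.2203) = 0.285601.
Step k = 3:
  phi_33 = [rho(3) - phi_21 rho(2) - phi_22 rho(1)] / [1 - phi_21 rho(1) - phi_22 rho(2)]
    numerator   = 0.0155 - (0.285601)(-0.2335) - (-0.296418)(0.2203) = 0.14748866
    denominator = 1 - (0.285601)(0.2203) - (-0.296418)(-0.2335) = 0.86786856
  phi_33 = 0.14748866 / 0.86786856 = 0.1699.
Therefore phi_{33} = 0.1699.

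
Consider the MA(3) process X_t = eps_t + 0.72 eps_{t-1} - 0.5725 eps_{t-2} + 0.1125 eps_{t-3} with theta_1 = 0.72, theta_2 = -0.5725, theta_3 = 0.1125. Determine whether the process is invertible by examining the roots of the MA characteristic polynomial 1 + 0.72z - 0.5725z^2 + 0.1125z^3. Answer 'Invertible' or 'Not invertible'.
\text{Not invertible}

The MA(q) characteristic polynomial is P(z) = 1 + 0.72z - 0.5725z^2 + 0.1125z^3.
Invertibility requires all roots to lie outside the unit circle, i.e. |z| > 1 for every root.
Degree 3: look for a simple real root z0 first, then factor out (1 - z/z0) and solve the remaining quadratic.
Testing z0 = -0.8: P(-0.8) = 1 + (0.72)(-0.8) + (-0.5725)(-0.8)^2 + (0.1125)(-0.8)^3
  = 1 + (-0.576) + (-0.3664) + (-0.0576) = 0.  So z_0 = -0.8 is a root, |z_0| = 0.8.
Divide out the factor (1 + 1.25 z) = (1 - z/z0) (since 1/z0 = -1.25):
  P(z) = (1 + 1.25 z)(1 + (-0.53) z + (0.09) z^2)
  [check: z-coef -0.53 - (-1.25) = 0.72; z^2-coef 0.09 - (-1.25)(-0.53) = -0.5725; z^3-coef -(-1.25)(0.09) = 0.1125.]
Remaining roots from the quadratic factor 1 + (-0.53) z + (0.09) z^2:
  Set 1 + (-0.53) z + (0.09) z^2 = 0, i.e. a z^2 + b z + c = 0 with a = 0.09, b = -0.53, c = 1.
  Discriminant D = b^2 - 4ac = (-0.53)^2 - 4*(0.09)*1 = 0.2809 - (0.36) = -0.0791.
  D < 0, so the roots are the complex-conjugate pair z = (-b +/- i sqrt(-D)) / (2a) = 2.9444 +/- 1.5625i.
  For a conjugate pair |z|^2 = z * conj(z) = (product of roots) = c/a = 1/(0.09) = 11.111111, so |z| = sqrt(11.111111) = 3.3333 for both roots.
Moduli of all roots: 0.8000, 3.3333, 3.3333.
All moduli strictly greater than 1? No.
Verdict: Not invertible.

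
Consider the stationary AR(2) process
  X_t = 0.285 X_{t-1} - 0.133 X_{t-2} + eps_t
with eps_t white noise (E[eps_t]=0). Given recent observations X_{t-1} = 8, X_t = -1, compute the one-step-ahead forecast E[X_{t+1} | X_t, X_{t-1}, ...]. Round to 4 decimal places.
E[X_{t+1} \mid \mathcal F_t] = -1.3490

For an AR(p) model X_t = c + sum_i phi_i X_{t-i} + eps_t, the
one-step-ahead conditional mean is
  E[X_{t+1} | X_t, ...] = c + sum_i phi_i X_{t+1-i}.
Substitute known values:
  E[X_{t+1} | ...] = (0.285) * (-1) + (-0.133) * (8)
                   = -1.3490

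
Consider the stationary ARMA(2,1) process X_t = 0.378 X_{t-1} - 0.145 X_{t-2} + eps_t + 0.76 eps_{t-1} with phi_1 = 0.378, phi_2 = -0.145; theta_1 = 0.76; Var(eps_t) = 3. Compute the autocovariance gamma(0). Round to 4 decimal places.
\gamma(0) = 7.1516

Multiply the model equation by X_{t-k} and take expectations. With theta_0 = psi_0 = 1 and psi_j the MA(infinity) weights, this gives
  gamma(k) - sum_i phi_i gamma(k-i) = c_k,
  c_k = sigma^2 * sum_{j=k..q} theta_j psi_{j-k}   (c_k = 0 for k > q),
using gamma(-m) = gamma(m).
psi-weights needed (psi_j = theta_j + sum_i phi_i psi_{j-i}):
  psi_1 = theta_1 + phi_1 = 0.76 + (0.378) = 1.138
Right-hand sides:
  c_0 = sigma^2 (1 + theta_1 psi_1) = 3 * (1 + (0.76)(1.138)) = 3 * 1.86488 = 5.59464
  c_1 = sigma^2 theta_1 = 3 * (0.76) = 2.28
  c_2 = 0
Equations for k = 0, 1, 2 (AR order 2, c_2 = 0):
  (E0) gamma(0) = phi_1 gamma(1) + phi_2 gamma(2) + c_0
  (E1) gamma(1) = phi_1 gamma(0) + phi_2 gamma(1) + c_1
  (E2) gamma(2) = phi_1 gamma(1) + phi_2 gamma(0)
From (E1): gamma(1) = A gamma(0) + B with
  A = phi_1 / (1 - phi_2) = 0.378 / 1.145 = 0.330131,   B = c_1 / (1 - phi_2) = 2.28 / 1.145 = 1.991266.
Insert (E2) into (E0): gamma(0) (1 - phi_2^2) = phi_1 (1 + phi_2) gamma(1) + c_0.
  phi_1 (1 + phi_2) = (0.378)(0.855) = 0.32319,   1 - phi_2^2 = 0.978975.
Replace gamma(1) by A gamma(0) + B and collect gamma(0):
  gamma(0) [0.978975 - (0.32319)(0.330131)] = (0.32319)(1.991266) + 5.59464
  gamma(0) * 0.87228 = 6.238197
  gamma(0) = 6.238197 / 0.87228 = 7.1516.
Therefore gamma(0) = 7.1516 (to 4 decimal places).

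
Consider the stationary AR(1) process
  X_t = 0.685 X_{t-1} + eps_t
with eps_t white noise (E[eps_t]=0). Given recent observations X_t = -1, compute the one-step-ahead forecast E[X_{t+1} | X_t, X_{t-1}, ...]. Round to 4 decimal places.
E[X_{t+1} \mid \mathcal F_t] = -0.6850

For an AR(p) model X_t = c + sum_i phi_i X_{t-i} + eps_t, the
one-step-ahead conditional mean is
  E[X_{t+1} | X_t, ...] = c + sum_i phi_i X_{t+1-i}.
Substitute known values:
  E[X_{t+1} | ...] = (0.685) * (-1)
                   = -0.6850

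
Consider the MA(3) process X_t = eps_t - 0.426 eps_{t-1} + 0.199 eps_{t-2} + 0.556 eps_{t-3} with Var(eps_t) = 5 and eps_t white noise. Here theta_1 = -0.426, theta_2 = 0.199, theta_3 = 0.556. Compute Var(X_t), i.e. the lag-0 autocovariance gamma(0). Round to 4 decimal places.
\gamma(0) = 7.6511

For an MA(q) process X_t = eps_t + sum_i theta_i eps_{t-i} with
Var(eps_t) = sigma^2, the variance is
  gamma(0) = sigma^2 * (1 + sum_i theta_i^2).
  sum_i theta_i^2 = (-0.426)^2 + (0.199)^2 + (0.556)^2 = 0.181476 + 0.039601 + 0.309136 = 0.530213.
  gamma(0) = 5 * (1 + 0.530213) = 5 * 1.530213 = 7.651065, which rounds to 7.6511.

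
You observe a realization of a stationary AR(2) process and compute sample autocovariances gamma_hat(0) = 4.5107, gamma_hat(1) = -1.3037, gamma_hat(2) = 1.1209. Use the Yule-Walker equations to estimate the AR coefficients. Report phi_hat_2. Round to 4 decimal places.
\hat\phi_{2} = 0.1800

The Yule-Walker equations for an AR(p) process read, in matrix form,
  Gamma_p phi = r_p,   with   (Gamma_p)_{ij} = gamma(|i - j|),
                       (r_p)_i = gamma(i),   i,j = 1..p.
Substitute the sample gammas (Toeplitz matrix and right-hand side of size 2):
  Gamma_p = [[4.5107, -1.3037], [-1.3037, 4.5107]]
  r_p     = [-1.3037, 1.1209]
Written out:
  4.5107 phi_1 - 1.3037 phi_2 = -1.3037
  -1.3037 phi_1 + 4.5107 phi_2 = 1.1209
Solve by Cramer's rule:
  det = gamma(0)^2 - gamma(1)^2 = (4.5107)^2 - (-1.3037)^2 = 20.34641449 - 1.69963369 = 18.6467808
  phi_hat_1 = [gamma(1) gamma(0) - gamma(1) gamma(2)] / det = [(-1.3037)(4.5107) - (-1.3037)(1.1209)] / 18.6467808 = -4.41928226 / 18.6467808 = -0.237
  phi_hat_2 = [gamma(0) gamma(2) - gamma(1)^2] / det = [(4.5107)(1.1209) - (-1.3037)^2] / 18.6467808 = 3.35640994 / 18.6467808 = 0.18
So phi_hat = [-0.2370, 0.1800].
Therefore phi_hat_2 = 0.1800.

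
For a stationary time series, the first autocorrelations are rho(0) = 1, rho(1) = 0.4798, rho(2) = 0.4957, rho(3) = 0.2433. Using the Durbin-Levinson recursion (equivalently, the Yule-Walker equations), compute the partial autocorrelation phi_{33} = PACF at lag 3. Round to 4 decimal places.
\phi_{33} = -0.1150

The PACF at lag k is phi_{kk}, the last component of the solution
to the Yule-Walker system G_k phi = r_k where
  (G_k)_{ij} = rho(|i - j|), (r_k)_i = rho(i), i,j = 1..k.
Equivalently, Durbin-Levinson gives phi_{kk} iteratively:
  phi_{11} = rho(1)
  phi_{kk} = [rho(k) - sum_{j=1..k-1} phi_{k-1,j} rho(k-j)]
            / [1 - sum_{j=1..k-1} phi_{k-1,j} rho(j)],
  phi_{k,j} = phi_{k-1,j} - phi_{kk} phi_{k-1,k-j},  j = 1..k-1.
Step k = 1:
  phi_11 = rho(1) = 0.4798.
Step k = 2:
  phi_22 = [rho(2) - phi_11 rho(1)] / [1 - phi_11 rho(1)] = [0.4957 - (0.4798)(0.4798)] / [1 - (0.4798)(0.4798)]
         = 0.26549196 / 0.76979196 = 0.344888.
  Update: phi_21 = phi_11 - phi_22 phi_11 = 0.4798 - (0.344888)(0.4798) = 0.314323.
Step k = 3:
  phi_33 = [rho(3) - phi_21 rho(2) - phi_22 rho(1)] / [1 - phi_21 rho(1) - phi_22 rho(2)]
    numerator   = 0.2433 - (0.314323)(0.4957) - (0.344888)(0.4798) = -0.07798703
    denominator = 1 - (0.314323)(0.4798) - (0.344888)(0.4957) = 0.67822699
  phi_33 = -0.07798703 / 0.67822699 = -0.115.
Therefore phi_{33} = -0.1150.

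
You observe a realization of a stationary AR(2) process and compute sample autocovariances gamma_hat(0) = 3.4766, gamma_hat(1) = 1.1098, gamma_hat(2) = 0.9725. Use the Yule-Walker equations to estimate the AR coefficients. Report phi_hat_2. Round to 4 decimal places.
\hat\phi_{2} = 0.1980

The Yule-Walker equations for an AR(p) process read, in matrix form,
  Gamma_p phi = r_p,   with   (Gamma_p)_{ij} = gamma(|i - j|),
                       (r_p)_i = gamma(i),   i,j = 1..p.
Substitute the sample gammas (Toeplitz matrix and right-hand side of size 2):
  Gamma_p = [[3.4766, 1.1098], [1.1098, 3.4766]]
  r_p     = [1.1098, 0.9725]
Written out:
  3.4766 phi_1 + 1.1098 phi_2 = 1.1098
  1.1098 phi_1 + 3.4766 phi_2 = 0.9725
Solve by Cramer's rule:
  det = gamma(0)^2 - gamma(1)^2 = (3.4766)^2 - (1.1098)^2 = 12.08674756 - 1.23165604 = 10.85509152
  phi_hat_1 = [gamma(1) gamma(0) - gamma(1) gamma(2)] / det = [(1.1098)(3.4766) - (1.1098)(0.9725)] / 10.85509152 = 2.77905018 / 10.85509152 = 0.256
  phi_hat_2 = [gamma(0) gamma(2) - gamma(1)^2] / det = [(3.4766)(0.9725) - (1.1098)^2] / 10.85509152 = 2.14933746 / 10.85509152 = 0.198
So phi_hat = [0.2560, 0.1980].
Therefore phi_hat_2 = 0.1980.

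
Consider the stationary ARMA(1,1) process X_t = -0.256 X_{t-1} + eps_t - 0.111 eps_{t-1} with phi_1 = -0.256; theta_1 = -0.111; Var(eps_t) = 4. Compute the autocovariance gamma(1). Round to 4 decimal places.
\gamma(1) = -1.6156

Multiply the model equation by X_{t-k} and take expectations. With theta_0 = psi_0 = 1 and psi_j the MA(infinity) weights, this gives
  gamma(k) - sum_i phi_i gamma(k-i) = c_k,
  c_k = sigma^2 * sum_{j=k..q} theta_j psi_{j-k}   (c_k = 0 for k > q),
using gamma(-m) = gamma(m).
psi-weights needed (psi_j = theta_j + sum_i phi_i psi_{j-i}):
  psi_1 = theta_1 + phi_1 = -0.111 + (-0.256) = -0.367
Right-hand sides:
  c_0 = sigma^2 (1 + theta_1 psi_1) = 4 * (1 + (-0.111)(-0.367)) = 4 * 1.040737 = 4.162948
  c_1 = sigma^2 theta_1 = 4 * (-0.111) = -0.444
  c_2 = 0
Equations for k = 0 and k = 1 (AR order 1):
  gamma(0) = phi_1 gamma(1) + c_0
  gamma(1) = phi_1 gamma(0) + c_1
Substituting the second into the first: gamma(0) (1 - phi_1^2) = c_0 + phi_1 c_1, so
  gamma(0) = (c_0 + phi_1 c_1) / (1 - phi_1^2) = (4.162948 + (-0.256)(-0.444)) / (1 - (-0.256)^2) = 4.276612 / 0.934464 = 4.57654.
  gamma(1) = phi_1 gamma(0) + c_1 = (-0.256)(4.57654) + (-0.444) = -1.615594.
Therefore gamma(1) = -1.6156 (to 4 decimal places).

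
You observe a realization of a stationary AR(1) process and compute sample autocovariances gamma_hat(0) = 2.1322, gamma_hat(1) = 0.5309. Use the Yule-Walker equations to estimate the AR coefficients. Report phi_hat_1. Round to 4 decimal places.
\hat\phi_{1} = 0.2490

The Yule-Walker equations for an AR(p) process read, in matrix form,
  Gamma_p phi = r_p,   with   (Gamma_p)_{ij} = gamma(|i - j|),
                       (r_p)_i = gamma(i),   i,j = 1..p.
Substitute the sample gammas (Toeplitz matrix and right-hand side of size 1):
  Gamma_p = [[2.1322]]
  r_p     = [0.5309]
With p = 1 this is the single equation gamma(0) phi_1 = gamma(1):
  phi_hat_1 = gamma(1) / gamma(0) = 0.5309 / 2.1322 = 0.2490.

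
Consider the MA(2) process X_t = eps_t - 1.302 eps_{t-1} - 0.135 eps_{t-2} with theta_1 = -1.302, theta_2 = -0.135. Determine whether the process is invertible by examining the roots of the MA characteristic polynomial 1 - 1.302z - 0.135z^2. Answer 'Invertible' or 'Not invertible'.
\text{Not invertible}

The MA(q) characteristic polynomial is P(z) = 1 - 1.302z - 0.135z^2.
Invertibility requires all roots to lie outside the unit circle, i.e. |z| > 1 for every root.
Set 1 + (-1.302) z + (-0.135) z^2 = 0, i.e. a z^2 + b z + c = 0 with a = -0.135, b = -1.302, c = 1.
Discriminant D = b^2 - 4ac = (-1.302)^2 - 4*(-0.135)*1 = 1.695204 - (-0.54) = 2.235204.
D >= 0, so the roots are real: z = (-b +/- sqrt(D)) / (2a) = (1.302 +/- 1.49506) / (-0.27).
  z_1 = (1.302 + 1.49506) / (-0.27) = -10.3595,   |z_1| = 10.3595.
  z_2 = (1.302 - 1.49506) / (-0.27) = 0.715,   |z_2| = 0.715.
Moduli of all roots: 10.3595, 0.7150.
All moduli strictly greater than 1? No.
Verdict: Not invertible.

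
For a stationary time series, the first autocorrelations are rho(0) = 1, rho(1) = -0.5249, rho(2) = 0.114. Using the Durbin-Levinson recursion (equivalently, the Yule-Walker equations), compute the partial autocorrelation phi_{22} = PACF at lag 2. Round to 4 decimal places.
\phi_{22} = -0.2229

The PACF at lag k is phi_{kk}, the last component of the solution
to the Yule-Walker system G_k phi = r_k where
  (G_k)_{ij} = rho(|i - j|), (r_k)_i = rho(i), i,j = 1..k.
Equivalently, Durbin-Levinson gives phi_{kk} iteratively:
  phi_{11} = rho(1)
  phi_{kk} = [rho(k) - sum_{j=1..k-1} phi_{k-1,j} rho(k-j)]
            / [1 - sum_{j=1..k-1} phi_{k-1,j} rho(j)],
  phi_{k,j} = phi_{k-1,j} - phi_{kk} phi_{k-1,k-j},  j = 1..k-1.
Step k = 1:
  phi_11 = rho(1) = -0.5249.
Step k = 2:
  phi_22 = [rho(2) - phi_11 rho(1)] / [1 - phi_11 rho(1)] = [0.114 - (-0.5249)(-0.5249)] / [1 - (-0.5249)(-0.5249)]
         = -0.16152001 / 0.72447999 = -0.2229.
Therefore phi_{22} = -0.2229.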